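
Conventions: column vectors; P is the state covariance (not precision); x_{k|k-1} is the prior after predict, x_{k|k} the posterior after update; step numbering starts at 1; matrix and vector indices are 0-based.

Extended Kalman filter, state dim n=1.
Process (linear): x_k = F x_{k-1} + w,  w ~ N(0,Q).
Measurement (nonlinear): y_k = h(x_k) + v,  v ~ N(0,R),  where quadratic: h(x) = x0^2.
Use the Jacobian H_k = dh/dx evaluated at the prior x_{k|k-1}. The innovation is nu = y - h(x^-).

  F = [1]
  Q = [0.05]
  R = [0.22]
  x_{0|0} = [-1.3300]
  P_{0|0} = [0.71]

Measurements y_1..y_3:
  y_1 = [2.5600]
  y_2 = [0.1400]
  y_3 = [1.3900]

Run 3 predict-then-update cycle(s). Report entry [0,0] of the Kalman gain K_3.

K[0,0] = -0.2737

step 1: x^-=[-1.3300]  P^-=[0.7600]  H_jac=[-2.6600]  S=[5.5975]  K=[-0.3612]  nu=[0.7911]  x^+=[-1.6157]  P^+=[0.0299]
step 2: x^-=[-1.6157]  P^-=[0.0799]  H_jac=[-3.2314]  S=[1.0540]  K=[-0.2449]  nu=[-2.4705]  x^+=[-1.0108]  P^+=[0.0167]
step 3: x^-=[-1.0108]  P^-=[0.0667]  H_jac=[-2.0215]  S=[0.4925]  K=[-0.2737]  nu=[0.3684]  x^+=[-1.1116]  P^+=[0.0298]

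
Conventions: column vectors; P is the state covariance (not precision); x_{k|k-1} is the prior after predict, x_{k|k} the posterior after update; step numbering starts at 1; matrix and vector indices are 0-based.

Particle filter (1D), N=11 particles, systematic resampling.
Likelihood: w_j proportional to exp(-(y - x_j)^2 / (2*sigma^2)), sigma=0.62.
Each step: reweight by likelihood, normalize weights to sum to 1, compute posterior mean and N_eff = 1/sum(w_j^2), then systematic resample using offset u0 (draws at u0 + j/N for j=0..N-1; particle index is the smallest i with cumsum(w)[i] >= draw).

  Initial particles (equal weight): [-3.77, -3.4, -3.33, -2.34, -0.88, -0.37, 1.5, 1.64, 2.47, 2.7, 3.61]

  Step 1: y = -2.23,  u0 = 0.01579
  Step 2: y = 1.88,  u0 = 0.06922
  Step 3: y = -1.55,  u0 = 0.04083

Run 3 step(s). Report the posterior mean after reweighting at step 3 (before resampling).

step 1: w=[0.0303, 0.1116, 0.1372, 0.6517, 0.0619, 0.0074, 0.0000, 0.0000, 0.0000, 0.0000, 0.0000]  mean=-2.5326  Neff=2.1701  idx=[0, 1, 2, 3, 3, 3, 3, 3, 3, 3, 3]
step 2: w=[0.0000, 0.0000, 0.0000, 0.1250, 0.1250, 0.1250, 0.1250, 0.1250, 0.1250, 0.1250, 0.1250]  mean=-2.3400  Neff=8.0000  idx=[3, 4, 5, 5, 6, 7, 7, 8, 9, 10, 10]
step 3: w=[0.0909, 0.0909, 0.0909, 0.0909, 0.0909, 0.0909, 0.0909, 0.0909, 0.0909, 0.0909, 0.0909]  mean=-2.3400  Neff=11.0000  idx=[0, 1, 2, 3, 4, 5, 6, 7, 8, 9, 10]

post_mean = -2.3400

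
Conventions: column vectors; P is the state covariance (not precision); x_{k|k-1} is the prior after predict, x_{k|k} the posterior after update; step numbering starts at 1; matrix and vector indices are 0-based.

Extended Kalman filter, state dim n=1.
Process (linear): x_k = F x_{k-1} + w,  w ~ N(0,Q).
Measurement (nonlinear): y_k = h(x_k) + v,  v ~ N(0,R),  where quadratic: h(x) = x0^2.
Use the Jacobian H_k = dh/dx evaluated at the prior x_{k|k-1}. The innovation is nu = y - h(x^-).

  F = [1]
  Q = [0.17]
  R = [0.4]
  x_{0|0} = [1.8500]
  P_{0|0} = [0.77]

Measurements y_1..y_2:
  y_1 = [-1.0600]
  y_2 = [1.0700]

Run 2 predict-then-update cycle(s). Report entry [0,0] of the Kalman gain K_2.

step 1: x^-=[1.8500]  P^-=[0.9400]  H_jac=[3.7000]  S=[13.2686]  K=[0.2621]  nu=[-4.4825]  x^+=[0.6750]  P^+=[0.0283]
step 2: x^-=[0.6750]  P^-=[0.1983]  H_jac=[1.3501]  S=[0.7615]  K=[0.3516]  nu=[0.6143]  x^+=[0.8911]  P^+=[0.1042]

K[0,0] = 0.3516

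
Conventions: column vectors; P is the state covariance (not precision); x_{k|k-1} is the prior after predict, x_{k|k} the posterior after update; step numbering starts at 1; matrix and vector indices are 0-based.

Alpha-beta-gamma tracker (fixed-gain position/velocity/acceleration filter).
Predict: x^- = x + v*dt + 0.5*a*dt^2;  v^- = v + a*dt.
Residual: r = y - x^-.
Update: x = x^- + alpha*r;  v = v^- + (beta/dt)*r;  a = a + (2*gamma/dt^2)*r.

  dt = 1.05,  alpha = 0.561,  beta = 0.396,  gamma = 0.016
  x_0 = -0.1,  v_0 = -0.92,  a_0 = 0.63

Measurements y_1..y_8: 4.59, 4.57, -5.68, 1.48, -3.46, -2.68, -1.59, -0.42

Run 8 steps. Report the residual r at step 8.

resid = 1.3286

step 1: x_pred=-0.7187  r=5.3087  x^+=2.2595  v^+=1.7436  a^+=0.7841
step 2: x_pred=4.5225  r=0.0475  x^+=4.5492  v^+=2.5848  a^+=0.7855
step 3: x_pred=7.6962  r=-13.3762  x^+=0.1922  v^+=-1.6352  a^+=0.3972
step 4: x_pred=-1.3058  r=2.7858  x^+=0.2570  v^+=-0.1674  a^+=0.4781
step 5: x_pred=0.3448  r=-3.8048  x^+=-1.7897  v^+=-1.1004  a^+=0.3676
step 6: x_pred=-2.7425  r=0.0625  x^+=-2.7074  v^+=-0.6908  a^+=0.3695
step 7: x_pred=-3.2291  r=1.6391  x^+=-2.3096  v^+=0.3153  a^+=0.4170
step 8: x_pred=-1.7486  r=1.3286  x^+=-1.0033  v^+=1.2543  a^+=0.4556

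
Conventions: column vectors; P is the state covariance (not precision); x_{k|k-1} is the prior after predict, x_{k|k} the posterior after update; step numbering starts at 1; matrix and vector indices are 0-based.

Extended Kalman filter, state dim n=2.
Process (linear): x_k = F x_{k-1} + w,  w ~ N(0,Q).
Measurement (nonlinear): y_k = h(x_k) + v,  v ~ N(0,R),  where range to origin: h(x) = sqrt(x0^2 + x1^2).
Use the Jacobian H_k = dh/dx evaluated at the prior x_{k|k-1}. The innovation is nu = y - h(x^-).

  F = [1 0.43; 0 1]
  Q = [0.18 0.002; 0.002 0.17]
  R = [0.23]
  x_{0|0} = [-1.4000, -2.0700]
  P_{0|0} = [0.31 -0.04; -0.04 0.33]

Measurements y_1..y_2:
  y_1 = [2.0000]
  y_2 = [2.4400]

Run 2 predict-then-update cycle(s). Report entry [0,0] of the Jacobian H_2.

H_jac[0,0] = -0.8385

step 1: x^-=[-2.2901, -2.0700]  P^-=[0.5166 0.1039; 0.1039 0.5000]  H_jac=[-0.7419 -0.6706]  S=[0.8425]  K=[-0.5376; -0.4894]  nu=[-1.0870]  x^+=[-1.7058, -1.5380]  P^+=[0.2731 -0.1178; -0.1178 0.2982]
step 2: x^-=[-2.3671, -1.5380]  P^-=[0.4070 0.0124; 0.0124 0.4682]  H_jac=[-0.8385 -0.5448]  S=[0.6665]  K=[-0.5222; -0.3984]  nu=[-0.3829]  x^+=[-2.1672, -1.3855]  P^+=[0.2252 -0.1262; -0.1262 0.3624]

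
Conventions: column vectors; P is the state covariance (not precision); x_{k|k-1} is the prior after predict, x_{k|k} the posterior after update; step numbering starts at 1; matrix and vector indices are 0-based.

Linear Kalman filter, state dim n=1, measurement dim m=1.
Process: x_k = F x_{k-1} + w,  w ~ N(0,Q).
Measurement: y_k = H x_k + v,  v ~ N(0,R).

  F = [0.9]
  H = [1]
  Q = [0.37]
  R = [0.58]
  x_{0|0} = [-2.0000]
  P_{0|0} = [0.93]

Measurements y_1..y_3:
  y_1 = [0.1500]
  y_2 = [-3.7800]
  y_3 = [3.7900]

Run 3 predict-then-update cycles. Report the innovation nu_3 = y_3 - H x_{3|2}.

innov = [5.8175]

step 1: x^-=[-1.8000]  P^-=[1.1233]  S=[1.7033]  K=[0.6595]  nu=[1.9500]  x^+=[-0.5140]  P^+=[0.3825]
step 2: x^-=[-0.4626]  P^-=[0.6798]  S=[1.2598]  K=[0.5396]  nu=[-3.3174]  x^+=[-2.2527]  P^+=[0.3130]
step 3: x^-=[-2.0275]  P^-=[0.6235]  S=[1.2035]  K=[0.5181]  nu=[5.8175]  x^+=[0.9864]  P^+=[0.3005]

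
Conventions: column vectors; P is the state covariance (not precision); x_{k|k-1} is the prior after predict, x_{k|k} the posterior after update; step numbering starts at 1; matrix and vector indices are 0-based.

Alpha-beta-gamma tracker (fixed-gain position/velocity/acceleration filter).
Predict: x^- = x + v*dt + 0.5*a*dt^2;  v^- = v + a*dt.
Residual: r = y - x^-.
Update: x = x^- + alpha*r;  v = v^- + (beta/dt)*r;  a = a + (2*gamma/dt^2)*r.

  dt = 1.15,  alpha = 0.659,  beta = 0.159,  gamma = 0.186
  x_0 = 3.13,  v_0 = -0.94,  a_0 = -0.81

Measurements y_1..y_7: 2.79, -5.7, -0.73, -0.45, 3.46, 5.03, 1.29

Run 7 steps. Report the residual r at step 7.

resid = -14.0499

step 1: x_pred=1.5134  r=1.2766  x^+=2.3547  v^+=-1.6950  a^+=-0.4509
step 2: x_pred=0.1073  r=-5.8073  x^+=-3.7197  v^+=-3.0165  a^+=-2.0844
step 3: x_pred=-8.5670  r=7.8370  x^+=-3.4024  v^+=-4.3300  a^+=0.1200
step 4: x_pred=-8.3025  r=7.8525  x^+=-3.1277  v^+=-3.1063  a^+=2.3288
step 5: x_pred=-5.1600  r=8.6200  x^+=0.5206  v^+=0.7637  a^+=4.7535
step 6: x_pred=4.5421  r=0.4879  x^+=4.8636  v^+=6.2977  a^+=4.8907
step 7: x_pred=15.3399  r=-14.0499  x^+=6.0810  v^+=9.9795  a^+=0.9387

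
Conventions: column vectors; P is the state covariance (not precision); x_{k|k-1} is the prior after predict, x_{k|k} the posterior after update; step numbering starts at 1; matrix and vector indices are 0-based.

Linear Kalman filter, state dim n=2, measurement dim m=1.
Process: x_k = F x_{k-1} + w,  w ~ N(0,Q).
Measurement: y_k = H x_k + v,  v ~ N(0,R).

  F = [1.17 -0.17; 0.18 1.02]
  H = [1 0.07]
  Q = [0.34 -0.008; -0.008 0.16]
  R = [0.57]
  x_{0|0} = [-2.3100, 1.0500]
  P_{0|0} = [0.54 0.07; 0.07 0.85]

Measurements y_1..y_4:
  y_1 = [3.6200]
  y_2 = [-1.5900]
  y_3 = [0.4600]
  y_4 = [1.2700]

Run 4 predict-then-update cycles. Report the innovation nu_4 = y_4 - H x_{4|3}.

step 1: x^-=[-2.8812, 0.6552]  P^-=[1.0759 0.0397; 0.0397 1.0875]  S=[1.6568]  K=[0.6511; 0.0699]  nu=[6.4553]  x^+=[1.3217, 1.1066]  P^+=[0.3736 -0.0357; -0.0357 1.0794]
step 2: x^-=[1.3582, 1.3666]  P^-=[0.8968 -0.1580; -0.1580 1.2820]  S=[1.4510]  K=[0.6105; -0.0470]  nu=[-3.0439]  x^+=[-0.4999, 1.5098]  P^+=[0.3561 -0.1163; -0.1163 1.2788]
step 3: x^-=[-0.8416, 1.4501]  P^-=[0.9107 -0.2900; -0.2900 1.4593]  S=[1.4473]  K=[0.6152; -0.1298]  nu=[1.2001]  x^+=[-0.1033, 1.2943]  P^+=[0.3629 -0.1744; -0.1744 1.4349]
step 4: x^-=[-0.3408, 1.3016]  P^-=[0.9476 -0.3832; -0.3832 1.6006]  S=[1.4718]  K=[0.6256; -0.1843]  nu=[1.5197]  x^+=[0.6099, 1.0216]  P^+=[0.3716 -0.2136; -0.2136 1.5506]

innov = [1.5197]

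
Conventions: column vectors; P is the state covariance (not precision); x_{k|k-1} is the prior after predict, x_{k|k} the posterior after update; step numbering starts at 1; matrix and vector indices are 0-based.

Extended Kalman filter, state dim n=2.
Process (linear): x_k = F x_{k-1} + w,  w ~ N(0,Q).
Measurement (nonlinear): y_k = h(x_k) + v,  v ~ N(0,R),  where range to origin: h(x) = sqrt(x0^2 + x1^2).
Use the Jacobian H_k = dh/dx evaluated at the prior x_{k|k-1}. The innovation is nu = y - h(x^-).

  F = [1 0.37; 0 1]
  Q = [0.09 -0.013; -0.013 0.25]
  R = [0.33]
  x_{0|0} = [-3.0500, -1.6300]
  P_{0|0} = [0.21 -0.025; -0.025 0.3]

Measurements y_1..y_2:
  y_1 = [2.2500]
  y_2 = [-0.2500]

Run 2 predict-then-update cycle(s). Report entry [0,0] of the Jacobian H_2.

step 1: x^-=[-3.6531, -1.6300]  P^-=[0.3226 0.0730; 0.0730 0.5500]  H_jac=[-0.9132 -0.4075]  S=[0.7447]  K=[-0.4355; -0.3905]  nu=[-1.7503]  x^+=[-2.8908, -0.9466]  P^+=[0.1813 -0.0536; -0.0536 0.4365]
step 2: x^-=[-3.2410, -0.9466]  P^-=[0.2914 0.0948; 0.0948 0.6865]  H_jac=[-0.9599 -0.2803]  S=[0.7035]  K=[-0.4354; -0.4030]  nu=[-3.6264]  x^+=[-1.6621, 0.5148]  P^+=[0.1580 -0.0286; -0.0286 0.5722]

H_jac[0,0] = -0.9599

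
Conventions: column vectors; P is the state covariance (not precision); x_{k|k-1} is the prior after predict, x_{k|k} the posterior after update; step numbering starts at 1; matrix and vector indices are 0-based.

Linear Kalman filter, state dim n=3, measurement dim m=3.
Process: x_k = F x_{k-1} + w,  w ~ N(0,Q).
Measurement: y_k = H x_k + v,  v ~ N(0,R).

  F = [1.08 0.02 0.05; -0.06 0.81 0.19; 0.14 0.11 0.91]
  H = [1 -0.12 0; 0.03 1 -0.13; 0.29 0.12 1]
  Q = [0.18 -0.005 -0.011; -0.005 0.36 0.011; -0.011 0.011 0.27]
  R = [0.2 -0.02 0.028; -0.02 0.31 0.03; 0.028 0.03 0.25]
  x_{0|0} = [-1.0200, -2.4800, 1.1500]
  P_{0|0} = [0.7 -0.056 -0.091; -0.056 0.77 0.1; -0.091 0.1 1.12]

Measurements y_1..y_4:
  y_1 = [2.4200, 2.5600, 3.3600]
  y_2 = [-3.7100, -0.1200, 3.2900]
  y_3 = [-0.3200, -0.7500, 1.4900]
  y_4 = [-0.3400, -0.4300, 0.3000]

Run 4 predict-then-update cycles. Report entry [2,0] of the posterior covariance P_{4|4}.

P_post[2,0] = -0.0078

step 1: x^-=[-1.0937, -1.7291, 0.6309]  P^-=[0.9875 -0.0901 0.0530; -0.0901 0.9464 0.3397; 0.0530 0.3397 1.2156]  S=[1.2228 -0.1953 0.3053; -0.1953 1.1837 0.3017; 0.3053 0.3017 1.6683]  K=[0.8189 0.0694 0.0345; -0.0895 0.7084 0.1443; -0.2077 -0.0874 0.8161]  nu=[3.3062, 4.4039, 3.2538]  x^+=[2.0318, 1.5645, 2.2145]  P^+=[0.1633 -0.0005 -0.0137; -0.0005 0.2293 0.0275; -0.0137 0.0275 0.1963]
step 2: x^-=[2.3364, 1.5661, 2.4717]  P^-=[0.3696 -0.0120 0.0102; -0.0120 0.5269 0.0851; 0.0102 0.0851 0.4405]  S=[0.5801 -0.0841 0.1266; -0.0841 0.8218 0.1194; 0.1266 0.1194 0.7547]  K=[0.6398 0.0573 0.0373; -0.0654 0.6050 0.1072; -0.1499 -0.0737 0.6379]  nu=[-5.8584, -1.4348, -0.0472]  x^+=[-1.4962, 1.0758, 3.4256]  P^+=[0.1280 0.0012 -0.0083; 0.0012 0.1946 0.0194; -0.0083 0.0194 0.1532]
step 3: x^-=[-1.4231, 1.6120, 3.0262]  P^-=[0.3290 -0.0085 0.0081; -0.0085 0.4997 0.0688; 0.0081 0.0688 0.4035]  S=[0.5382 -0.0785 0.1153; -0.0785 0.7984 0.1056; 0.1153 0.1056 0.7090]  K=[0.6135 0.0559 0.0364; -0.0617 0.5952 0.0996; -0.1438 -0.0751 0.6187]  nu=[1.2965, -1.9259, -1.3169]  x^+=[-0.7834, 0.2547, 2.1697]  P^+=[0.1228 0.0015 -0.0078; 0.0015 0.1910 0.0177; -0.0078 0.0177 0.1485]
step 4: x^-=[-0.7325, 0.6655, 1.8928]  P^-=[0.3229 -0.0080 0.0076; -0.0080 0.4966 0.0664; 0.0076 0.0664 0.3993]  S=[0.5320 -0.0778 0.1134; -0.0778 0.7958 0.1035; 0.1134 0.1035 0.7034]  K=[0.6093 0.0558 0.0361; -0.0611 0.5941 0.0983; -0.1432 -0.0756 0.6164]  nu=[0.4724, -0.8275, -1.4602]  x^+=[-0.5436, 0.0015, 0.9877]  P^+=[0.1219 0.0015 -0.0078; 0.0015 0.1906 0.0174; -0.0078 0.0174 0.1480]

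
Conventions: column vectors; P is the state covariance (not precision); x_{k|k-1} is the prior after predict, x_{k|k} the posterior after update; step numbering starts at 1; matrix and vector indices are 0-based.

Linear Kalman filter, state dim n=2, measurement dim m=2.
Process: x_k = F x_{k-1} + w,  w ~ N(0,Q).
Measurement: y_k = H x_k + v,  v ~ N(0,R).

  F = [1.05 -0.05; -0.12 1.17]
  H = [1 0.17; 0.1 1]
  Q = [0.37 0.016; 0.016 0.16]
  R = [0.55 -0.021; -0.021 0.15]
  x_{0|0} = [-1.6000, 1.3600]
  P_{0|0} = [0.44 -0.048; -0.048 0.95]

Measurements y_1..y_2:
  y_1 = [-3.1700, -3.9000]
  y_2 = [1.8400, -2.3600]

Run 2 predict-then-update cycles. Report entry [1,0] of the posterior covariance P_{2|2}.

P_post[1,0] = -0.0567

step 1: x^-=[-1.7480, 1.7832]  P^-=[0.8625 -0.1543; -0.1543 1.4803]  S=[1.4028 0.1600; 0.1600 1.6080]  K=[0.6079 -0.1028; -0.0349 0.9144]  nu=[-1.7251, -5.5084]  x^+=[-2.2305, -3.1936]  P^+=[0.3472 -0.0629; -0.0629 0.1442]
step 2: x^-=[-2.1823, -3.4689]  P^-=[0.7597 -0.1138; -0.1138 0.3800]  S=[1.2820 0.0038; 0.0038 0.5149]  K=[0.5777 -0.0778; -0.0405 0.7163]  nu=[4.6120, 1.3271]  x^+=[0.3790, -2.7052]  P^+=[0.3290 -0.0567; -0.0567 0.1140]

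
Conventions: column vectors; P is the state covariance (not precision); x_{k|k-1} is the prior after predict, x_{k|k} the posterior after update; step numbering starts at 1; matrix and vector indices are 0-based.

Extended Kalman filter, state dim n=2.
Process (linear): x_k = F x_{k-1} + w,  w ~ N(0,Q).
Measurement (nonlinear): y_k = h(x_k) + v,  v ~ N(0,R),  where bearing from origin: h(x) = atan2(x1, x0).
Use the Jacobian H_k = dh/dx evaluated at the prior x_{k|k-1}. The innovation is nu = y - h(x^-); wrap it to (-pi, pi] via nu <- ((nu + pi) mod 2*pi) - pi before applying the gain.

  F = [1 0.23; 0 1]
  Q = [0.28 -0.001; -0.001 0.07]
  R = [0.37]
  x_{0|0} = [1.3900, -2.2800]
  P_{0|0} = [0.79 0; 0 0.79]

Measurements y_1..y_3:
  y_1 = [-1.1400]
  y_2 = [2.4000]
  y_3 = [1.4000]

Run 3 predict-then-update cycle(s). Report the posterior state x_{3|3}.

step 1: x^-=[0.8656, -2.2800]  P^-=[1.1118 0.1807; 0.1807 0.8600]  H_jac=[0.3833 0.1455]  S=[0.5718]  K=[0.7914; 0.3401]  nu=[0.0680]  x^+=[0.9194, -2.2569]  P^+=[0.7537 0.0268; 0.0268 0.7939]
step 2: x^-=[0.4003, -2.2569]  P^-=[1.0880 0.2084; 0.2084 0.8639]  H_jac=[0.4296 0.0762]  S=[0.5894]  K=[0.8199; 0.2636]  nu=[-2.4879]  x^+=[-1.6395, -2.9126]  P^+=[0.6918 0.0810; 0.0810 0.8229]
step 3: x^-=[-2.3094, -2.9126]  P^-=[1.0526 0.2693; 0.2693 0.8929]  H_jac=[0.2108 -0.1671]  S=[0.4227]  K=[0.4184; -0.2188]  nu=[-2.6420]  x^+=[-3.4148, -2.3347]  P^+=[0.9786 0.3080; 0.3080 0.8727]

x_post = [-3.4148, -2.3347]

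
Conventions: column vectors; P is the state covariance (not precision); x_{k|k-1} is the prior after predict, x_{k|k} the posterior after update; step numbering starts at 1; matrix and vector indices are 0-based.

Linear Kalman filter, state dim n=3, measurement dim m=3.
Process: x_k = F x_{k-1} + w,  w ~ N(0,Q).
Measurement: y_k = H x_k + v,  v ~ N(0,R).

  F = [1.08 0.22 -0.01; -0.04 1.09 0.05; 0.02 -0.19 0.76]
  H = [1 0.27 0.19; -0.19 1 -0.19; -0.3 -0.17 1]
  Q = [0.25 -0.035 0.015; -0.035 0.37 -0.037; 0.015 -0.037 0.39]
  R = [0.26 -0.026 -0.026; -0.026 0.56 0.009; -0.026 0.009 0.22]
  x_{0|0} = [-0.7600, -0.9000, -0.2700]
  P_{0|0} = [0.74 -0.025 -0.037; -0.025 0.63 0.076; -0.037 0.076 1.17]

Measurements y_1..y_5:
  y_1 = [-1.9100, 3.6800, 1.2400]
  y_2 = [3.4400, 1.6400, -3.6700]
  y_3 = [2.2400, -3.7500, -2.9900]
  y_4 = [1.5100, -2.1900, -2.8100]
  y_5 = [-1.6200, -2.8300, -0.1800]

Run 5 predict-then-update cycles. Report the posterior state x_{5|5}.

x_post = [0.4853, -2.9304, -0.9113]

step 1: x^-=[-1.0161, -0.9641, -0.0494]  P^-=[1.1323 0.0523 -0.0167; 0.0523 1.1332 -0.0610; -0.0167 -0.0610 1.0659]  S=[1.5290 0.0713 -0.2586; 0.0713 1.7747 -0.3964; -0.2586 -0.3964 1.4567]  K=[0.7272 -0.1558 -0.1641; 0.2011 0.6368 0.0241; 0.2436 0.0202 0.7910]  nu=[-0.6242, 4.4417, 0.8207]  x^+=[-2.2968, 1.7585, 0.5374]  P^+=[0.2161 -0.0672 -0.0030; -0.0672 0.3473 0.0447; -0.0030 0.0447 0.1746]
step 2: x^-=[-2.0991, 2.0355, 0.0284]  P^-=[0.4868 -0.0398 0.0224; -0.0398 0.7942 -0.0678; 0.0224 -0.0678 0.4910]  S=[0.8025 0.0260 -0.1002; 0.0260 1.4319 -0.2538; -0.1002 -0.2538 0.7833]  K=[0.5883 -0.1264 -0.1149; 0.1785 0.5586 -0.0398; 0.2036 -0.0025 0.6582]  nu=[4.9841, -0.7889, -3.9821]  x^+=[1.3903, 2.6430, -1.5757]  P^+=[0.1736 -0.0539 0.0012; -0.0539 0.3027 0.0269; 0.0012 0.0269 0.1444]
step 3: x^-=[2.0988, 2.7465, -1.6719]  P^-=[0.4413 -0.0329 0.0214; -0.0329 0.7379 -0.0739; 0.0214 -0.0739 0.4771]  S=[0.7551 0.0258 -0.0908; 0.0258 1.3732 -0.2523; -0.0908 -0.2523 0.7671]  K=[0.5690 -0.1188 -0.1092; 0.1773 0.5399 -0.0485; 0.2005 -0.0069 0.6514]  nu=[-0.2827, -6.4154, -0.2215]  x^+=[2.7240, -0.7565, -1.8287]  P^+=[0.1671 -0.0502 0.0017; -0.0502 0.2924 0.0242; 0.0017 0.0242 0.1427]
step 4: x^-=[2.7938, -1.0250, -1.1916]  P^-=[0.4351 -0.0307 0.0209; -0.0307 0.7250 -0.0739; 0.0209 -0.0739 0.4765]  S=[0.7489 0.0257 -0.0894; 0.0257 1.3592 -0.2509; -0.0894 -0.2509 0.7660]  K=[0.5662 -0.1171 -0.1085; 0.1773 0.5356 -0.0493; 0.2001 -0.0075 0.6511]  nu=[-0.7806, -0.8606, -0.9546]  x^+=[2.5561, -1.5772, -1.9628]  P^+=[0.1661 -0.0494 0.0018; -0.0494 0.2900 0.0239; 0.0018 0.0239 0.1426]
step 5: x^-=[2.4333, -1.9196, -1.1409]  P^-=[0.4342 -0.0303 0.0208; -0.0303 0.7221 -0.0737; 0.0208 -0.0737 0.4764]  S=[0.7480 0.0256 -0.0892; 0.0256 1.3560 -0.2503; -0.0892 -0.2503 0.7659]  K=[0.5659 -0.1168 -0.1085; 0.1772 0.5346 -0.0493; 0.2001 -0.0076 0.6511]  nu=[-3.3182, -0.6649, 1.3646]  x^+=[0.4853, -2.9304, -0.9113]  P^+=[0.1659 -0.0492 0.0018; -0.0492 0.2895 0.0238; 0.0018 0.0238 0.1426]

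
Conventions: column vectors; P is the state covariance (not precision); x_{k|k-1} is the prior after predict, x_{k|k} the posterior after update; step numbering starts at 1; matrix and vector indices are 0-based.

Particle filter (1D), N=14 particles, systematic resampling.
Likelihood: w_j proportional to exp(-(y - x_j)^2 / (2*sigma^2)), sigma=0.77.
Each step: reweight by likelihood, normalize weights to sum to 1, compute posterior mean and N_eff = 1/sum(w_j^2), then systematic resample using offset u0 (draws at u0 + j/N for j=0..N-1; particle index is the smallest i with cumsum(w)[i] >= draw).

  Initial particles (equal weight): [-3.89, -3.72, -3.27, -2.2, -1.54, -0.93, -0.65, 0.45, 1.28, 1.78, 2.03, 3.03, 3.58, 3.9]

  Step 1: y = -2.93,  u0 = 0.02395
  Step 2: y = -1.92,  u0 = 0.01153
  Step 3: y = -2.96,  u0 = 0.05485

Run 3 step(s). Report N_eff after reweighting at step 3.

step 1: w=[0.1620, 0.2081, 0.3196, 0.2248, 0.0691, 0.0121, 0.0044, 0.0000, 0.0000, 0.0000, 0.0000, 0.0000, 0.0000, 0.0000]  mean=-3.0642  Neff=4.4026  idx=[0, 0, 1, 1, 1, 2, 2, 2, 2, 2, 3, 3, 3, 4]
step 2: w=[0.0075, 0.0075, 0.0129, 0.0129, 0.0129, 0.0427, 0.0427, 0.0427, 0.0427, 0.0427, 0.1857, 0.1857, 0.1857, 0.1757]  mean=-2.3966  Neff=6.9411  idx=[1, 5, 7, 9, 10, 10, 10, 11, 11, 12, 12, 12, 13, 13]
step 3: w=[0.0565, 0.1081, 0.1081, 0.1081, 0.0720, 0.0720, 0.0720, 0.0720, 0.0720, 0.0720, 0.0720, 0.0720, 0.0214, 0.0214]  mean=-2.6143  Neff=12.3922  idx=[0, 1, 2, 2, 3, 4, 5, 6, 7, 8, 9, 10, 11, 13]

N_eff = 12.3922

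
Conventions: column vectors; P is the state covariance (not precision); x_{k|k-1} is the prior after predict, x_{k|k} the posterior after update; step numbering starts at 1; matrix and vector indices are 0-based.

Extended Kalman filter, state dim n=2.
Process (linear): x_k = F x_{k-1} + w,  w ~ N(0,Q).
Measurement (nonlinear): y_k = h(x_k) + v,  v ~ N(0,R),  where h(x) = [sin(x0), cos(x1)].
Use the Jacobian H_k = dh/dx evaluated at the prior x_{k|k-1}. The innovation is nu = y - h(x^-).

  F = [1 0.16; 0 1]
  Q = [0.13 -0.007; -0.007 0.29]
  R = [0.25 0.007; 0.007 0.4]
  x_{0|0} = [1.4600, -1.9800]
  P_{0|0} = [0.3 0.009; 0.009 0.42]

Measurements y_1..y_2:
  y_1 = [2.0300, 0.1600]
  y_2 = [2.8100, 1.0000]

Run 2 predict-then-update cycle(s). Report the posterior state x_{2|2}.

x_post = [1.7085, -1.0140]

step 1: x^-=[1.1432, -1.9800]  P^-=[0.4436 0.0692; 0.0692 0.7100]  H_jac=[0.4147 0.0000; 0.0000 0.9174]  S=[0.3263 0.0333; 0.0333 0.9976]  K=[0.5592 0.0450; 0.0213 0.6522]  nu=[1.1200, 0.5579]  x^+=[1.7946, -1.5922]  P^+=[0.3379 0.0239; 0.0239 0.2845]
step 2: x^-=[1.5399, -1.5922]  P^-=[0.4828 0.0624; 0.0624 0.5745]  H_jac=[0.0309 0.0000; 0.0000 0.9998]  S=[0.2505 0.0089; 0.0089 0.9743]  K=[0.0573 0.0635; -0.0133 0.5897]  nu=[1.8105, 1.0214]  x^+=[1.7085, -1.0140]  P^+=[0.4780 0.0258; 0.0258 0.2358]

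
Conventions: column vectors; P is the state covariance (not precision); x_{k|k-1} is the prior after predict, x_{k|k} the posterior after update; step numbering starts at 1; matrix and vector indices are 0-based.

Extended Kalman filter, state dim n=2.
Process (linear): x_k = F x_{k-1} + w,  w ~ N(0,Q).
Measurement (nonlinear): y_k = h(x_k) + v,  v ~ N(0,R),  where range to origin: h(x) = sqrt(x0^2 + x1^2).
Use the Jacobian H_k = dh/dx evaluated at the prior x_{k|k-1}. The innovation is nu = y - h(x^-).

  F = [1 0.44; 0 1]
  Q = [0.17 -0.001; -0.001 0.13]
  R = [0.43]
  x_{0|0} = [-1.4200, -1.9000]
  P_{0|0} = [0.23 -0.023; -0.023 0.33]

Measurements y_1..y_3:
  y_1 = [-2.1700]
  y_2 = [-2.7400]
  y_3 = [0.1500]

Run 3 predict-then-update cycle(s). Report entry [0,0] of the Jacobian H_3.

step 1: x^-=[-2.2560, -1.9000]  P^-=[0.4436 0.1212; 0.1212 0.4600]  H_jac=[-0.7649 -0.6442]  S=[0.9999]  K=[-0.4175; -0.3891]  nu=[-5.1195]  x^+=[-0.1188, 0.0919]  P^+=[0.2694 -0.0412; -0.0412 0.3086]
step 2: x^-=[-0.0784, 0.0919]  P^-=[0.4629 0.0936; 0.0936 0.4386]  H_jac=[-0.6489 0.7608]  S=[0.7864]  K=[-0.2914; 0.3471]  nu=[-2.8608]  x^+=[0.7553, -0.9012]  P^+=[0.3961 0.1732; 0.1732 0.3439]
step 3: x^-=[0.3588, -0.9012]  P^-=[0.7850 0.3235; 0.3235 0.4739]  H_jac=[0.3699 -0.9291]  S=[0.7241]  K=[-0.0140; -0.4428]  nu=[-0.8200]  x^+=[0.3703, -0.5381]  P^+=[0.7849 0.3190; 0.3190 0.3319]

H_jac[0,0] = 0.3699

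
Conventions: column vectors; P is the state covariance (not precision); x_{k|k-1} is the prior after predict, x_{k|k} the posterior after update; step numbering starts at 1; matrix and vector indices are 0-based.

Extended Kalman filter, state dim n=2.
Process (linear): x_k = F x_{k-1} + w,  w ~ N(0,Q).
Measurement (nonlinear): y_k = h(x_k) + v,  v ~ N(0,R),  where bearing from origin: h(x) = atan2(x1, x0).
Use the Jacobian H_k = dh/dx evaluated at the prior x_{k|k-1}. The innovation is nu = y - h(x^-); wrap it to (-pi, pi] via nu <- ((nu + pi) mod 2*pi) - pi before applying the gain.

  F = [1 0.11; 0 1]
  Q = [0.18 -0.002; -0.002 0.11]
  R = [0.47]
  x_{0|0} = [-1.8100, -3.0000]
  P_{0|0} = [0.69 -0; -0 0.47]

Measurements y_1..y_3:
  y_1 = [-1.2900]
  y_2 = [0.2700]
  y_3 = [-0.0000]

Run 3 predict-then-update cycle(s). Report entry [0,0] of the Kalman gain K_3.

step 1: x^-=[-2.1400, -3.0000]  P^-=[0.8757 0.0497; 0.0497 0.5800]  H_jac=[0.2209 -0.1576]  S=[0.5237]  K=[0.3545; -0.1536]  nu=[0.9004]  x^+=[-1.8208, -3.1383]  P^+=[0.8099 0.0782; 0.0782 0.5676]
step 2: x^-=[-2.1660, -3.1383]  P^-=[1.0140 0.1386; 0.1386 0.6776]  H_jac=[0.2158 -0.1490]  S=[0.5234]  K=[0.3787; -0.1357]  nu=[2.4449]  x^+=[-1.2402, -3.4701]  P^+=[0.9389 0.1655; 0.1655 0.6680]
step 3: x^-=[-1.6219, -3.4701]  P^-=[1.1634 0.2370; 0.2370 0.7780]  H_jac=[0.2365 -0.1105]  S=[0.5322]  K=[0.4678; -0.0563]  nu=[2.0080]  x^+=[-0.6825, -3.5831]  P^+=[1.0470 0.2510; 0.2510 0.7763]

K[0,0] = 0.4678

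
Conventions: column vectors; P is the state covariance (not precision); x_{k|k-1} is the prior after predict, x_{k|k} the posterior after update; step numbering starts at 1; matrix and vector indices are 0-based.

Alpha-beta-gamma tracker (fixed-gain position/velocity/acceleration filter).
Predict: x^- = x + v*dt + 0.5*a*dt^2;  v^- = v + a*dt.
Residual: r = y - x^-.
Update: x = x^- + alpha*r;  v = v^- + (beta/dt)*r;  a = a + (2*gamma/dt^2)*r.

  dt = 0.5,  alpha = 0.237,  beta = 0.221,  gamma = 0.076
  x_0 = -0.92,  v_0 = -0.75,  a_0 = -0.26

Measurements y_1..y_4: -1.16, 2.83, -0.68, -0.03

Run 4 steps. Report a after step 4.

step 1: x_pred=-1.3275  r=0.1675  x^+=-1.2878  v^+=-0.8060  a^+=-0.1582
step 2: x_pred=-1.7106  r=4.5406  x^+=-0.6344  v^+=1.1219  a^+=2.6025
step 3: x_pred=0.2518  r=-0.9318  x^+=0.0310  v^+=2.0113  a^+=2.0360
step 4: x_pred=1.2911  r=-1.3211  x^+=0.9780  v^+=2.4453  a^+=1.2327

a_post = 1.2327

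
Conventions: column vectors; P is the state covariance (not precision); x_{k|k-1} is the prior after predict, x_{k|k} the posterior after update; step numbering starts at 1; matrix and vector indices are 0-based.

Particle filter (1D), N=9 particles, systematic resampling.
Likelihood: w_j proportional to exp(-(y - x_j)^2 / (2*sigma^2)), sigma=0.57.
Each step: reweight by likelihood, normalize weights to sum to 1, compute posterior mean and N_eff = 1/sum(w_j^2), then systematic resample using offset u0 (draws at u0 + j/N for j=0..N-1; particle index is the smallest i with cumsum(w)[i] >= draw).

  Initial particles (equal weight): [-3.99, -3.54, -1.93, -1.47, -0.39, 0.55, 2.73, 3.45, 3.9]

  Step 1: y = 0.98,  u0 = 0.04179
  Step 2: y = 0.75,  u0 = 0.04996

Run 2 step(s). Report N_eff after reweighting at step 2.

step 1: w=[0.0000, 0.0000, 0.0000, 0.0001, 0.0681, 0.9207, 0.0110, 0.0001, 0.0000]  mean=0.5100  Neff=1.1732  idx=[4, 5, 5, 5, 5, 5, 5, 5, 5]
step 2: w=[0.0177, 0.1228, 0.1228, 0.1228, 0.1228, 0.1228, 0.1228, 0.1228, 0.1228]  mean=0.5334  Neff=8.2690  idx=[1, 2, 3, 3, 4, 5, 6, 7, 8]

N_eff = 8.2690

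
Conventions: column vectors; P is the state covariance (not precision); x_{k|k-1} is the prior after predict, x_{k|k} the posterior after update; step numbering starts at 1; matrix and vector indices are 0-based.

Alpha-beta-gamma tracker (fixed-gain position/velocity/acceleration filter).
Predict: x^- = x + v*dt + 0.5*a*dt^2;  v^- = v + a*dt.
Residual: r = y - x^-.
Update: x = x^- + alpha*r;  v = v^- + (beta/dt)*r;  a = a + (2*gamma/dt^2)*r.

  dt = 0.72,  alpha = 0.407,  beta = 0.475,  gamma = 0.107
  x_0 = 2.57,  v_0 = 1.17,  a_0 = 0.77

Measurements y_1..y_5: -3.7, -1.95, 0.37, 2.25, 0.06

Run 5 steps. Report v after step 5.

v_post = 4.6064

step 1: x_pred=3.6120  r=-7.3120  x^+=0.6360  v^+=-3.0995  a^+=-2.2485
step 2: x_pred=-2.1784  r=0.2284  x^+=-2.0855  v^+=-4.5677  a^+=-2.1542
step 3: x_pred=-5.9325  r=6.3025  x^+=-3.3674  v^+=-1.9607  a^+=0.4476
step 4: x_pred=-4.6631  r=6.9131  x^+=-1.8495  v^+=2.9223  a^+=3.3014
step 5: x_pred=1.1103  r=-1.0503  x^+=0.6828  v^+=4.6064  a^+=2.8678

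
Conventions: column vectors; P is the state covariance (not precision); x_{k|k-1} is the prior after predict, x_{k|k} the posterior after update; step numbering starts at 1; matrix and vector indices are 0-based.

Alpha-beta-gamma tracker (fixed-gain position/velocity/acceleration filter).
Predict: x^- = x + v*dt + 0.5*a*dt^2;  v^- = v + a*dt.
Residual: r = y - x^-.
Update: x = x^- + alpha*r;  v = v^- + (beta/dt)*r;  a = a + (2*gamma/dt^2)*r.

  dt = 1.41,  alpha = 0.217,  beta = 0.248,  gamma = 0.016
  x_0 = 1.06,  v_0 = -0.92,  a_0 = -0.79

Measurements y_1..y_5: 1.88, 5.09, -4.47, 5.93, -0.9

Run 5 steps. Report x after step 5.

x_post = -4.7457

step 1: x_pred=-1.0225  r=2.9025  x^+=-0.3927  v^+=-1.5234  a^+=-0.7433
step 2: x_pred=-3.2795  r=8.3695  x^+=-1.4633  v^+=-1.0993  a^+=-0.6086
step 3: x_pred=-3.6183  r=-0.8517  x^+=-3.8031  v^+=-2.1072  a^+=-0.6223
step 4: x_pred=-7.3929  r=13.3229  x^+=-4.5018  v^+=-0.6413  a^+=-0.4078
step 5: x_pred=-5.8115  r=4.9115  x^+=-4.7457  v^+=-0.3525  a^+=-0.3288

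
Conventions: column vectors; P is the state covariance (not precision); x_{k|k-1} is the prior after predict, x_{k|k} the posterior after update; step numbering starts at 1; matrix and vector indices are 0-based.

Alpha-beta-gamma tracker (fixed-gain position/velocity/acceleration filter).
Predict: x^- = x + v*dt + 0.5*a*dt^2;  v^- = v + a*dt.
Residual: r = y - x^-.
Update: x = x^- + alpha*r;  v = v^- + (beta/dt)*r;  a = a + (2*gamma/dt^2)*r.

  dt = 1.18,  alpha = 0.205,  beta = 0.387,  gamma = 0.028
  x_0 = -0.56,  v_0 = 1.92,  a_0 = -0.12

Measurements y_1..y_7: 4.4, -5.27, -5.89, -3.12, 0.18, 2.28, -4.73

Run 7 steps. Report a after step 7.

a_post = 0.2304

step 1: x_pred=1.6221  r=2.7779  x^+=2.1915  v^+=2.6895  a^+=-0.0083
step 2: x_pred=5.3593  r=-10.6293  x^+=3.1803  v^+=-0.8064  a^+=-0.4358
step 3: x_pred=1.9254  r=-7.8154  x^+=0.3233  v^+=-3.8838  a^+=-0.7501
step 4: x_pred=-4.7818  r=1.6618  x^+=-4.4411  v^+=-4.2239  a^+=-0.6833
step 5: x_pred=-9.9010  r=10.0810  x^+=-7.8344  v^+=-1.7239  a^+=-0.2778
step 6: x_pred=-10.0620  r=12.3420  x^+=-7.5319  v^+=1.9960  a^+=0.2186
step 7: x_pred=-5.0244  r=0.2944  x^+=-4.9641  v^+=2.3505  a^+=0.2304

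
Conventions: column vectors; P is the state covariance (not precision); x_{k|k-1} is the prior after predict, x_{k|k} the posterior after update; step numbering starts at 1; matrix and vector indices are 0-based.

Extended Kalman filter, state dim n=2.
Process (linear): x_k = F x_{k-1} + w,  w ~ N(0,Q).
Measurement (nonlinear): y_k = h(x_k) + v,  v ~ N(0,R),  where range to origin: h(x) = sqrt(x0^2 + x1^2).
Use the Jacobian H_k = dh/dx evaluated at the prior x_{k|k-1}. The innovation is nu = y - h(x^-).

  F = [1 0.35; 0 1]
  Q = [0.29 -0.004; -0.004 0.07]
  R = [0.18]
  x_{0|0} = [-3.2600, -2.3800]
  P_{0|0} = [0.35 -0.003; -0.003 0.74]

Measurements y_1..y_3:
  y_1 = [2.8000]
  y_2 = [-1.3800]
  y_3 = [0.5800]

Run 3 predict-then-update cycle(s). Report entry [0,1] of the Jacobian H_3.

step 1: x^-=[-4.0930, -2.3800]  P^-=[0.7286 0.2520; 0.2520 0.8100]  H_jac=[-0.8645 -0.5027]  S=[1.1481]  K=[-0.6589; -0.5444]  nu=[-1.9347]  x^+=[-2.8183, -1.3268]  P^+=[0.2301 -0.1598; -0.1598 0.4698]
step 2: x^-=[-3.2827, -1.3268]  P^-=[0.4658 0.0006; 0.0006 0.5398]  H_jac=[-0.9271 -0.3747]  S=[0.6566]  K=[-0.6581; -0.3089]  nu=[-4.9207]  x^+=[-0.0446, 0.1932]  P^+=[0.1815 -0.1329; -0.1329 0.4771]
step 3: x^-=[0.0230, 0.1932]  P^-=[0.4369 0.0301; 0.0301 0.5471]  H_jac=[0.1183 0.9930]  S=[0.7326]  K=[0.1114; 0.7464]  nu=[0.3854]  x^+=[0.0660, 0.4809]  P^+=[0.4278 -0.0308; -0.0308 0.1390]

H_jac[0,1] = 0.9930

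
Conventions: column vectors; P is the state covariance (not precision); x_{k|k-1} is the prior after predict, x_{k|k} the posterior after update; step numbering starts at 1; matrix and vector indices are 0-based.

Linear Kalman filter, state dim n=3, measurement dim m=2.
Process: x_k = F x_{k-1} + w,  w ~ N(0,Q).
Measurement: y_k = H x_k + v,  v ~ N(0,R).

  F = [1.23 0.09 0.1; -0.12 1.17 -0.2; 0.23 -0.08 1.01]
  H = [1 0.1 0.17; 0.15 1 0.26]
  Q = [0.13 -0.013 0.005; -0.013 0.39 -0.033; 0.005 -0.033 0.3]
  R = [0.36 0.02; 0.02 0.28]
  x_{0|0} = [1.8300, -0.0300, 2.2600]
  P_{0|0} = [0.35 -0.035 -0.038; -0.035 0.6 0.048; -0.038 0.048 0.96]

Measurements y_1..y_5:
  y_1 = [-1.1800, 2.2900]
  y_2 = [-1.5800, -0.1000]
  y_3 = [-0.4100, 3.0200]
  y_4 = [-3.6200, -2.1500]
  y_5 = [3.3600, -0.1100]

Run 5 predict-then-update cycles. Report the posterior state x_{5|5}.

step 1: x^-=[2.4742, -0.7067, 2.7059]  P^-=[0.6577 -0.0561 0.1553; -0.0561 1.2403 -0.2387; 0.1553 -0.2387 1.2775]  S=[1.1005 0.2398; 0.2398 1.4927]  K=[0.6264 -0.0451; -0.1512 0.8080; 0.3106 0.0284]  nu=[-4.0435, 1.9220]  x^+=[-0.1451, 1.4577, 1.5046]  P^+=[0.2365 -0.0205 -0.0578; -0.0205 0.2992 -0.2803; -0.0578 -0.2803 1.1660]
step 2: x^-=[0.1031, 1.4220, 1.3697]  P^-=[0.4780 -0.0819 0.0927; -0.0819 0.9838 -0.6349; 0.0927 -0.6349 1.5230]  S=[0.8854 0.0763; 0.0763 1.0300]  K=[0.5508 -0.0273; -0.1718 0.7957; 0.3465 -0.2441]  nu=[-2.0582, -1.8936]  x^+=[-0.9788, 0.2690, 1.1188]  P^+=[0.2109 -0.0095 -0.0721; -0.0095 0.3264 -0.4063; -0.0721 -0.4063 1.3683]
step 3: x^-=[-1.0678, 0.2085, 0.8833]  P^-=[0.4383 -0.0723 0.0763; -0.0723 1.0840 -0.8230; 0.0763 -0.8230 1.7415]  S=[0.8430 0.0582; 0.0582 1.0478]  K=[0.5279 -0.0167; -0.1805 0.8299; 0.3691 -0.3629]  nu=[0.4868, 2.7420]  x^+=[-0.8565, 2.3963, 0.0679]  P^+=[0.2041 -0.0032 -0.0828; -0.0032 0.3522 -0.4729; -0.0828 -0.4729 1.5042]
step 4: x^-=[-0.8311, 2.8929, -0.3201]  P^-=[0.4271 -0.0661 0.0684; -0.0661 1.1535 -0.9289; 0.0684 -0.9289 1.8856]  S=[0.8316 0.0531; 0.0531 1.0730]  K=[0.5203 -0.0111; -0.1850 0.8498; 0.3827 -0.4182]  nu=[-3.0238, -4.8350]  x^+=[-2.3508, -0.6566, 0.5444]  P^+=[0.2024 0.0004 -0.0904; 0.0004 0.3668 -0.5101; -0.0904 -0.5101 1.5931]
step 5: x^-=[-2.8961, -0.5950, 0.0617]  P^-=[0.4238 -0.0627 0.0638; -0.0627 1.1930 -0.9904; 0.0638 -0.9904 1.9786]  S=[0.8284 0.0508; 0.0508 1.0875]  K=[0.5176 -0.0081; -0.1877 0.8604; 0.3910 -0.4472]  nu=[6.3051, 0.9034]  x^+=[0.3603, -1.0010, 2.1228]  P^+=[0.2022 0.0027 -0.0958; 0.0027 0.3752 -0.5326; -0.0958 -0.5326 1.6523]

x_post = [0.3603, -1.0010, 2.1228]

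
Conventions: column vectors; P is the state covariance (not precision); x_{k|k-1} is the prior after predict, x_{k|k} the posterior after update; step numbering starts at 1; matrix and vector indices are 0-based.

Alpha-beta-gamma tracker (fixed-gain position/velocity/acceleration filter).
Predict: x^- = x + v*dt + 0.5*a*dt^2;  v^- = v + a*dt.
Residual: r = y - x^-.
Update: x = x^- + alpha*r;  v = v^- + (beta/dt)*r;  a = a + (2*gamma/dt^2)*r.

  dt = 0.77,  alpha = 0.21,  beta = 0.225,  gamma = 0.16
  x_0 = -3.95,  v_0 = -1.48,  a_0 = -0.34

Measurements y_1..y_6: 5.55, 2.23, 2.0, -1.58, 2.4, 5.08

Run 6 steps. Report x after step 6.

x_post = 9.0216

step 1: x_pred=-5.1904  r=10.7404  x^+=-2.9349  v^+=1.3966  a^+=5.4568
step 2: x_pred=-0.2418  r=2.4718  x^+=0.2772  v^+=6.3207  a^+=6.7909
step 3: x_pred=7.1573  r=-5.1573  x^+=6.0743  v^+=10.0426  a^+=4.0074
step 4: x_pred=14.9951  r=-16.5751  x^+=11.5143  v^+=8.2850  a^+=-4.9385
step 5: x_pred=16.4297  r=-14.0297  x^+=13.4835  v^+=0.3827  a^+=-12.5107
step 6: x_pred=10.0694  r=-4.9894  x^+=9.0216  v^+=-10.7084  a^+=-15.2035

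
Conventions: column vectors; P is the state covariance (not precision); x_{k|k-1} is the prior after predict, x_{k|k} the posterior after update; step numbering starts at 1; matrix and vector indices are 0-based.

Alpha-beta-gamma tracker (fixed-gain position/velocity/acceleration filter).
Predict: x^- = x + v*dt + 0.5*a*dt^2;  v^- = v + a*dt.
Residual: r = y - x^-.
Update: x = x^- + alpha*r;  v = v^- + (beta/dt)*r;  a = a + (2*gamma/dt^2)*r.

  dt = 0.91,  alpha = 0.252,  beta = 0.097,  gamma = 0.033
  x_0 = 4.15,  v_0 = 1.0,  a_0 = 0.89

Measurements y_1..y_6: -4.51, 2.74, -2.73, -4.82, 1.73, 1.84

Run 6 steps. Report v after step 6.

v_post = -2.1865

step 1: x_pred=5.4285  r=-9.9385  x^+=2.9240  v^+=0.7505  a^+=0.0979
step 2: x_pred=3.6475  r=-0.9075  x^+=3.4188  v^+=0.7429  a^+=0.0256
step 3: x_pred=4.1054  r=-6.8354  x^+=2.3829  v^+=0.0375  a^+=-0.5192
step 4: x_pred=2.2021  r=-7.0221  x^+=0.4325  v^+=-1.1835  a^+=-1.0789
step 5: x_pred=-1.0912  r=2.8212  x^+=-0.3802  v^+=-1.8645  a^+=-0.8540
step 6: x_pred=-2.4306  r=4.2706  x^+=-1.3544  v^+=-2.1865  a^+=-0.5137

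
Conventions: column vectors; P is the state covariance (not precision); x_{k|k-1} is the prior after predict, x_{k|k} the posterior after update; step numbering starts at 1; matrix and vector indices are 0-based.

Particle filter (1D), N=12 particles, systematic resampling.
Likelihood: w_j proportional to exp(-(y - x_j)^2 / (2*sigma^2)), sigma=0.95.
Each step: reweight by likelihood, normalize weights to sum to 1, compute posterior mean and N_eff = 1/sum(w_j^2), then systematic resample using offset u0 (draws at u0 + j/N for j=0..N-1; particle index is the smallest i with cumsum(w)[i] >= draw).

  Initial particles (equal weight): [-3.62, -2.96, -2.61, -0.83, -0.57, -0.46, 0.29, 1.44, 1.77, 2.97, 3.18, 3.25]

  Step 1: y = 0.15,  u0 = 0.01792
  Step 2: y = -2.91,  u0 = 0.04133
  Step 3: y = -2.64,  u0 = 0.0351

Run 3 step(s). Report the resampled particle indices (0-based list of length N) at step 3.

step 1: w=[0.0001, 0.0012, 0.0039, 0.1540, 0.1967, 0.2133, 0.2593, 0.1043, 0.0612, 0.0032, 0.0016, 0.0013]  mean=0.0004  Neff=5.2698  idx=[3, 3, 4, 4, 4, 5, 5, 6, 6, 6, 7, 8]
step 2: w=[0.2227, 0.2227, 0.1178, 0.1178, 0.1178, 0.0880, 0.0880, 0.0084, 0.0084, 0.0084, 0.0001, 0.0000]  mean=-0.6446  Neff=6.3905  idx=[0, 0, 0, 1, 1, 2, 2, 3, 4, 4, 5, 6]
step 3: w=[0.1144, 0.1144, 0.1144, 0.1144, 0.1144, 0.0654, 0.0654, 0.0654, 0.0654, 0.0654, 0.0505, 0.0505]  mean=-0.7076  Neff=10.8791  idx=[0, 1, 1, 2, 3, 3, 4, 5, 6, 8, 9, 11]

resampled_idx = [0, 1, 1, 2, 3, 3, 4, 5, 6, 8, 9, 11]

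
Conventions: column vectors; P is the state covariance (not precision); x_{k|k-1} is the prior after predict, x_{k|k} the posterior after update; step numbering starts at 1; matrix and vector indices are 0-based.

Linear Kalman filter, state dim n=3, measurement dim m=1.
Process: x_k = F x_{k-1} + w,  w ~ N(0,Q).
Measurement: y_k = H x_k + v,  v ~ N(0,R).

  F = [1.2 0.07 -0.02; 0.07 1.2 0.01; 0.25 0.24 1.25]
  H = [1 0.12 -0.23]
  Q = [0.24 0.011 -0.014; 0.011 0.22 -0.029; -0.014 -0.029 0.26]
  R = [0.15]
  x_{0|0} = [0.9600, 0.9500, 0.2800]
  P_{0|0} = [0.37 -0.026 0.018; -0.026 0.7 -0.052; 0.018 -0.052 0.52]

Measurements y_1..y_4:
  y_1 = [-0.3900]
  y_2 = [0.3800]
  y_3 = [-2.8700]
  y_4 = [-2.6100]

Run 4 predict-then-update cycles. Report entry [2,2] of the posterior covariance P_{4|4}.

step 1: x^-=[1.2129, 1.2100, 0.8180]  P^-=[0.7714 0.0646 0.1104; 0.0646 1.2243 0.1008; 0.1104 0.1008 1.1129]  S=[0.9570]  K=[0.7876; 0.1968; -0.1394]  nu=[-1.5600]  x^+=[-0.0157, 0.9030, 1.0355]  P^+=[0.1778 -0.0837 0.2155; -0.0837 1.1872 0.1271; 0.2155 0.1271 1.0943]
step 2: x^-=[0.0237, 1.0929, 1.5072]  P^-=[0.4775 0.0038 0.3390; 0.0038 1.9199 0.5135; 0.3390 0.5135 2.2502]  S=[0.5907]  K=[0.6770; 0.1965; -0.1978]  nu=[0.5718]  x^+=[0.4108, 1.2052, 1.3940]  P^+=[0.2067 -0.0748 0.4182; -0.0748 1.8970 0.5365; 0.4182 0.5365 2.2271]
step 3: x^-=[0.5495, 1.4890, 2.1345]  P^-=[0.5137 0.0712 0.6709; 0.0712 2.9539 1.3688; 0.6709 1.3688 4.4363]  S=[0.5738]  K=[0.6412; 0.1931; -0.3227]  nu=[-3.1072]  x^+=[-1.4429, 0.8890, 3.1373]  P^+=[0.2778 0.0001 0.7896; 0.0001 2.9325 1.4045; 0.7896 1.4045 4.3765]
step 4: x^-=[-1.7320, 0.9972, 3.7743]  P^-=[0.6143 0.2556 1.3059; 0.2556 4.4794 3.0564; 1.3059 3.0564 8.6208]  S=[0.5768]  K=[0.5975; 0.1563; -0.5377]  nu=[-0.1296]  x^+=[-1.8094, 0.9769, 3.8440]  P^+=[0.4084 0.2017 1.4912; 0.2017 4.4653 3.1049; 1.4912 3.1049 8.4541]

P_post[2,2] = 8.4541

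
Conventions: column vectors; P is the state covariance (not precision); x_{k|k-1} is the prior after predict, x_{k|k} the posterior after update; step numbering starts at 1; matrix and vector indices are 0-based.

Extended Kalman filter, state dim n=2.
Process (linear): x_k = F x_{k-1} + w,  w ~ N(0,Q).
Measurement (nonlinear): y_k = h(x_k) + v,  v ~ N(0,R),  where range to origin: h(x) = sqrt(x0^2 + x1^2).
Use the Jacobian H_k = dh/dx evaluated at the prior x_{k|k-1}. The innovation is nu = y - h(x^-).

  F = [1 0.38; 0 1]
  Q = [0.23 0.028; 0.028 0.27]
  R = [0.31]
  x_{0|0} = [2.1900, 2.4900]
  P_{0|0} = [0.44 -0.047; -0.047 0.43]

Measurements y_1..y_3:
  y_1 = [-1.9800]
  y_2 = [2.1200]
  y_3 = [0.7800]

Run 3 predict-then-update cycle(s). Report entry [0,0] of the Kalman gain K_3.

K[0,0] = -0.4373

step 1: x^-=[3.1362, 2.4900]  P^-=[0.6964 0.1444; 0.1444 0.7000]  H_jac=[0.7832 0.6218]  S=[1.1484]  K=[0.5531; 0.4775]  nu=[-5.9845]  x^+=[-0.1737, -0.3675]  P^+=[0.3451 -0.1589; -0.1589 0.4382]
step 2: x^-=[-0.3134, -0.3675]  P^-=[0.5176 0.0356; 0.0356 0.7082]  H_jac=[-0.6488 -0.7609]  S=[0.9731]  K=[-0.3730; -0.5775]  nu=[1.6370]  x^+=[-0.9239, -1.3129]  P^+=[0.3822 -0.1740; -0.1740 0.3836]
step 3: x^-=[-1.4228, -1.3129]  P^-=[0.5354 -0.0002; -0.0002 0.6536]  H_jac=[-0.7349 -0.6782]  S=[0.8996]  K=[-0.4373; -0.4926]  nu=[-1.1560]  x^+=[-0.9173, -0.7435]  P^+=[0.3634 -0.1940; -0.1940 0.4354]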